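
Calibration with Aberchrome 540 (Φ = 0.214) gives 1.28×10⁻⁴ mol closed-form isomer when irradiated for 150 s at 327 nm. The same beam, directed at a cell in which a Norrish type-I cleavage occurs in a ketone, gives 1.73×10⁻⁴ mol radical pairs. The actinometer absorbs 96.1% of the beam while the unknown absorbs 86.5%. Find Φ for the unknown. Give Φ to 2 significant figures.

Φ = 0.32

Photons absorbed by the actinometer: 1.28×10⁻⁴ / 0.214 = 5.981×10⁻⁴ mol.
Incident flux: 5.981×10⁻⁴ / 0.961 = 6.224×10⁻⁴ einstein.
Absorbed by unknown: 0.865 × 6.224×10⁻⁴ = 5.384×10⁻⁴ mol.
Φ(unknown) = 1.73×10⁻⁴ / 5.384×10⁻⁴ = 0.32.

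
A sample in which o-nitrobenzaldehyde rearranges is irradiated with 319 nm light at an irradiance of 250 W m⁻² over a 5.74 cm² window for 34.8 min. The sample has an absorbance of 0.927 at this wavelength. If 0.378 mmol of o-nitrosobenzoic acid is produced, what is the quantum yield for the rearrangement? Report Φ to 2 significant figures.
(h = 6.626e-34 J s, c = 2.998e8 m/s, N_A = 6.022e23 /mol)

Φ = 0.54

Product: 0.378 mmol = 3.78e-4 mol.
Photon energy at 319 nm: hc/λ = (6.626e-34)(2.998e8)/(319e-9) = 6.227e-19 J.
Energy delivered: (250 W m⁻²)(5.74e-4 m²)(2088 s) = 299.6 J.
Photons incident: 299.6 / 6.227e-19 = 4.811e20, i.e. 4.811e20/6.022e23 = 7.989e-4 mol.
Fraction absorbed: 1 − 10^(−0.927) = 0.8817.
Photons absorbed: 0.8817 × 7.989e-4 = 7.044e-4 mol.
Φ = 3.78e-4 mol / 7.044e-4 mol photons = 0.54.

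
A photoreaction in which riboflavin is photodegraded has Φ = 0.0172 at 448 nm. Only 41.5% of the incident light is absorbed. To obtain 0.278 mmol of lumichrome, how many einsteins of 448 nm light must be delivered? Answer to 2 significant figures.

0.039 einstein

Product: 0.278 mmol = 2.78e-4 mol.
Photons that must be absorbed: 2.78e-4 / 0.0172 = 0.01616 mol.
Incident photons needed: 0.01616 / 0.415 = 0.03894 mol.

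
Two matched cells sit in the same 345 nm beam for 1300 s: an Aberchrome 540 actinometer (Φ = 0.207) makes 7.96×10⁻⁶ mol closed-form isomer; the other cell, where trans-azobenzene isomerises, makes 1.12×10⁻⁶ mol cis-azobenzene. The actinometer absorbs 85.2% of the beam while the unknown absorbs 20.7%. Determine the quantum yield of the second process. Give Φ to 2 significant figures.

Φ = 0.12

Photons absorbed by the actinometer: 7.96×10⁻⁶ / 0.207 = 3.845×10⁻⁵ mol.
Incident flux: 3.845×10⁻⁵ / 0.852 = 4.513×10⁻⁵ einstein.
Absorbed by unknown: 0.207 × 4.513×10⁻⁵ = 9.342×10⁻⁶ mol.
Φ(unknown) = 1.12×10⁻⁶ / 9.342×10⁻⁶ = 0.12.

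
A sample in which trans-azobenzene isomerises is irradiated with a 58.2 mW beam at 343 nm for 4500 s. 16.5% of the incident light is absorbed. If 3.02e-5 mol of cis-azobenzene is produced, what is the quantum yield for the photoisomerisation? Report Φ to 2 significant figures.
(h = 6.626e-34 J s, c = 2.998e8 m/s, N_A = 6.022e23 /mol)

Φ = 0.24

Photon energy at 343 nm: hc/λ = (6.626e-34)(2.998e8)/(343e-9) = 5.791e-19 J.
Energy delivered: (58.2 mW)(4500 s) = 261.9 J.
Photons incident: 261.9 / 5.791e-19 = 4.523e20, i.e. 4.523e20/6.022e23 = 7.511e-4 mol.
Photons absorbed: 0.165 × 7.511e-4 = 1.239e-4 mol.
Φ = 3.02e-5 mol / 1.239e-4 mol photons = 0.24.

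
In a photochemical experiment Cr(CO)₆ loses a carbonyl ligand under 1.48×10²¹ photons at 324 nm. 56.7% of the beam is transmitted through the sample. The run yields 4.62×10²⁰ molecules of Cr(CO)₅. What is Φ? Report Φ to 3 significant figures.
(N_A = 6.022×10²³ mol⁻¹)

Φ = 0.721

Product: 4.62×10²⁰ / 6.022×10²³ = 7.672×10⁻⁴ mol.
Moles of photons: 1.48×10²¹ / 6.022×10²³ = 0.002458 mol.
Fraction absorbed: 1 − 56.7/100 = 0.4330.
Photons absorbed: 0.4330 × 0.002458 = 0.001064 mol.
Φ = 7.672×10⁻⁴ mol / 0.001064 mol photons = 0.721.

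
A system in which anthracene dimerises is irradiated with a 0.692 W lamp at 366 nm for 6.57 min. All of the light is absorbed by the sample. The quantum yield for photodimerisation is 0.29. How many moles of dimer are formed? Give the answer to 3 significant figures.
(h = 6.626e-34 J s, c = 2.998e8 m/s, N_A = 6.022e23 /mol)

2.42e-4 mol

Photon energy at 366 nm: hc/λ = (6.626e-34)(2.998e8)/(366e-9) = 5.428e-19 J.
Energy delivered: (0.692 W)(394.2 s) = 272.8 J.
Photons incident: 272.8 / 5.428e-19 = 5.026e20, i.e. 5.026e20/6.022e23 = 8.346e-4 mol.
Product: Φ × n_abs = 0.29 × 8.346e-4 = 2.420e-4 mol.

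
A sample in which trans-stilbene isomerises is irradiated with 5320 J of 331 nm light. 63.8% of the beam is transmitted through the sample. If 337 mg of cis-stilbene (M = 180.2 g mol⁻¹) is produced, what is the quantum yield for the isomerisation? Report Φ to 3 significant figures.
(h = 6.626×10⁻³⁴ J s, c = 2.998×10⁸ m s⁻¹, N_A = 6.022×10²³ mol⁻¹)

Product: 337 mg / 180.2 g mol⁻¹ = 0.001870 mol.
Photon energy at 331 nm: hc/λ = (6.626×10⁻³⁴)(2.998×10⁸)/(331×10⁻⁹) = 6.001×10⁻¹⁹ J.
Photons incident: 5320 / 6.001×10⁻¹⁹ = 8.865×10²¹, i.e. 8.865×10²¹/6.022×10²³ = 0.01472 mol.
Fraction absorbed: 1 − 63.8/100 = 0.3620.
Photons absorbed: 0.3620 × 0.01472 = 0.005329 mol.
Φ = 0.001870 mol / 0.005329 mol photons = 0.351.

Φ = 0.351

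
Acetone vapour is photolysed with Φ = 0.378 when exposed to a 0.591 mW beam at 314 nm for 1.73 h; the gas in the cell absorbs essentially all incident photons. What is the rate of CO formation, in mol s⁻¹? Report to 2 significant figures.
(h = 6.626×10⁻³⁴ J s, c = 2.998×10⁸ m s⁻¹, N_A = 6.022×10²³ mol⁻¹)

5.9×10⁻¹⁰ mol s⁻¹

Photon energy at 314 nm: hc/λ = (6.626×10⁻³⁴)(2.998×10⁸)/(314×10⁻⁹) = 6.326×10⁻¹⁹ J.
Energy delivered: (0.591 mW)(6228 s) = 3.681 J.
Photons incident: 3.681 / 6.326×10⁻¹⁹ = 5.819×10¹⁸, i.e. 5.819×10¹⁸/6.022×10²³ = 9.663×10⁻⁶ mol.
Product formed: 0.378 × 9.663×10⁻⁶ = 3.653×10⁻⁶ mol.
Rate: 3.653×10⁻⁶ / 6228 s = 5.9×10⁻¹⁰ mol s⁻¹.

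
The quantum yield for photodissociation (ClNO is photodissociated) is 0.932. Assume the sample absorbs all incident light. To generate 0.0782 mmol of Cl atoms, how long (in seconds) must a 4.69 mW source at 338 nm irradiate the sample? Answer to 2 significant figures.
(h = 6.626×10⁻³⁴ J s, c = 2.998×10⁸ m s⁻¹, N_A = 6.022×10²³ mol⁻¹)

t ≈ 6300 s

Product: 0.0782 mmol = 7.82×10⁻⁵ mol.
Photons that must be absorbed: 7.82×10⁻⁵ / 0.932 = 8.391×10⁻⁵ mol.
Photon energy: hc/λ = 5.877×10⁻¹⁹ J; per mole, 3.539×10⁵ J mol⁻¹.
Energy required: 8.391×10⁻⁵ × 3.539×10⁵ = 29.70 J.
Time: 29.70 J / 0.00469 W = 6300 s.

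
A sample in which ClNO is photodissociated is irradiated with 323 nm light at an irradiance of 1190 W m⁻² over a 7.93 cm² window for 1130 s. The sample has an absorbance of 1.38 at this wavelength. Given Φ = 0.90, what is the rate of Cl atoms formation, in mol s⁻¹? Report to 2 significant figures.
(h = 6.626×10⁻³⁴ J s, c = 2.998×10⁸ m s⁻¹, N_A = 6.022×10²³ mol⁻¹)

Photon energy at 323 nm: hc/λ = (6.626×10⁻³⁴)(2.998×10⁸)/(323×10⁻⁹) = 6.150×10⁻¹⁹ J.
Energy delivered: (1190 W m⁻²)(7.93×10⁻⁴ m²)(1130 s) = 1066 J.
Photons incident: 1066 / 6.150×10⁻¹⁹ = 1.733×10²¹, i.e. 1.733×10²¹/6.022×10²³ = 0.002878 mol.
Fraction absorbed: 1 − 10^(−1.38) = 0.9583.
Photons absorbed: 0.9583 × 0.002878 = 0.002758 mol.
Product formed: 0.90 × 0.002758 = 0.002482 mol.
Rate: 0.002482 / 1130 s = 2.2×10⁻⁶ mol s⁻¹.

2.2×10⁻⁶ mol s⁻¹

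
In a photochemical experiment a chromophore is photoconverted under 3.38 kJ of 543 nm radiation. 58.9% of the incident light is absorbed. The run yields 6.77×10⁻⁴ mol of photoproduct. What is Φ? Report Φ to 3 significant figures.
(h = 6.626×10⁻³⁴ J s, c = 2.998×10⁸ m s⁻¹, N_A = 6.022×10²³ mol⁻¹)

Photon energy at 543 nm: hc/λ = (6.626×10⁻³⁴)(2.998×10⁸)/(543×10⁻⁹) = 3.658×10⁻¹⁹ J.
Incident energy: 3.38 kJ = 3380 J.
Photons incident: 3380 / 3.658×10⁻¹⁹ = 9.240×10²¹, i.e. 9.240×10²¹/6.022×10²³ = 0.01534 mol.
Photons absorbed: 0.589 × 0.01534 = 0.009035 mol.
Φ = 6.77×10⁻⁴ mol / 0.009035 mol photons = 0.0749.

Φ = 0.0749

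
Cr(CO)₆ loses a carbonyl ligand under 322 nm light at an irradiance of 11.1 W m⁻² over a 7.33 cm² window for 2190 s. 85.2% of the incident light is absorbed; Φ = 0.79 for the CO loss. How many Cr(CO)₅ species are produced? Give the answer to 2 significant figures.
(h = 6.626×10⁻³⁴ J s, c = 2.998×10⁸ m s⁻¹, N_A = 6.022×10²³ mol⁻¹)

Photon energy at 322 nm: hc/λ = (6.626×10⁻³⁴)(2.998×10⁸)/(322×10⁻⁹) = 6.169×10⁻¹⁹ J.
Energy delivered: (11.1 W m⁻²)(7.33×10⁻⁴ m²)(2190 s) = 17.82 J.
Photons incident: 17.82 / 6.169×10⁻¹⁹ = 2.889×10¹⁹, i.e. 2.889×10¹⁹/6.022×10²³ = 4.797×10⁻⁵ mol.
Photons absorbed: 0.852 × 4.797×10⁻⁵ = 4.087×10⁻⁵ mol.
Product: Φ × n_abs = 0.79 × 4.087×10⁻⁵ = 3.229×10⁻⁵ mol.
As a count: 3.229×10⁻⁵ × 6.022×10²³ = 1.9×10¹⁹.

1.9×10¹⁹ species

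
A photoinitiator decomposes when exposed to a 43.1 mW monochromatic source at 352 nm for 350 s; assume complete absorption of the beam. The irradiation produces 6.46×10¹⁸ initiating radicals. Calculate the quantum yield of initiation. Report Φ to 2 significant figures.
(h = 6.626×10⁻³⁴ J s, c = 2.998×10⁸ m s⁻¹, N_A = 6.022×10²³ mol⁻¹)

Φ = 0.24

Product: 6.46×10¹⁸ / 6.022×10²³ = 1.073×10⁻⁵ mol.
Photon energy at 352 nm: hc/λ = (6.626×10⁻³⁴)(2.998×10⁸)/(352×10⁻⁹) = 5.643×10⁻¹⁹ J.
Energy delivered: (43.1 mW)(350 s) = 15.08 J.
Photons incident: 15.08 / 5.643×10⁻¹⁹ = 2.672×10¹⁹, i.e. 2.672×10¹⁹/6.022×10²³ = 4.437×10⁻⁵ mol.
Φ = 1.073×10⁻⁵ mol / 4.437×10⁻⁵ mol photons = 0.24.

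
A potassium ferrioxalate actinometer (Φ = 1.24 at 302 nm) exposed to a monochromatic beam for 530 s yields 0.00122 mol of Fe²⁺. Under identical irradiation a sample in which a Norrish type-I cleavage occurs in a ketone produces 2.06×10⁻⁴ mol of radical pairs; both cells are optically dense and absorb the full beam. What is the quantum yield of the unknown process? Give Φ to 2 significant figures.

Φ = 0.21

Photons absorbed by the actinometer: 0.00122 / 1.24 = 9.839×10⁻⁴ mol.
Φ(unknown) = 2.06×10⁻⁴ / 9.839×10⁻⁴ = 0.21.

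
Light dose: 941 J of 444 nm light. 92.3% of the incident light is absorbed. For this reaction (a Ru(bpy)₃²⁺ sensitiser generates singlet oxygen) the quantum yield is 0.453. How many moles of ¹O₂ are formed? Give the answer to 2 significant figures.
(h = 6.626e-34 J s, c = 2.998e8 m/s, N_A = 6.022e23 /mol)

Photon energy at 444 nm: hc/λ = (6.626e-34)(2.998e8)/(444e-9) = 4.474e-19 J.
Photons incident: 941 / 4.474e-19 = 2.103e21, i.e. 2.103e21/6.022e23 = 0.003492 mol.
Photons absorbed: 0.923 × 0.003492 = 0.003223 mol.
Product: Φ × n_abs = 0.453 × 0.003223 = 0.001460 mol.

0.0015 mol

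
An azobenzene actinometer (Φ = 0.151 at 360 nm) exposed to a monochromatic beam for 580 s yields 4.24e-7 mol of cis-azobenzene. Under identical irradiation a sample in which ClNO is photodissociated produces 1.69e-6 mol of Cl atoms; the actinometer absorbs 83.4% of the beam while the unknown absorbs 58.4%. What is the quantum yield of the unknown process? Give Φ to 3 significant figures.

Photons absorbed by the actinometer: 4.24e-7 / 0.151 = 2.808e-6 mol.
Incident flux: 2.808e-6 / 0.834 = 3.367e-6 einstein.
Absorbed by unknown: 0.584 × 3.367e-6 = 1.966e-6 mol.
Φ(unknown) = 1.69e-6 / 1.966e-6 = 0.860.

Φ = 0.860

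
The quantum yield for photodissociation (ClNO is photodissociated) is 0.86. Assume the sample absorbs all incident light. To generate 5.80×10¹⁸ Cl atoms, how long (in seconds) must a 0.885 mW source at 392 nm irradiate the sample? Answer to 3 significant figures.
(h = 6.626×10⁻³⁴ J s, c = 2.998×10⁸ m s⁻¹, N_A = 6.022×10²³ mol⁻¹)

t ≈ 3860 s

Product: 5.80×10¹⁸ / 6.022×10²³ = 9.631×10⁻⁶ mol.
Photons that must be absorbed: 9.631×10⁻⁶ / 0.86 = 1.120×10⁻⁵ mol.
Photon energy: hc/λ = 5.068×10⁻¹⁹ J; per mole, 3.052×10⁵ J mol⁻¹.
Energy required: 1.120×10⁻⁵ × 3.052×10⁵ = 3.418 J.
Time: 3.418 J / 0.000885 W = 3860 s.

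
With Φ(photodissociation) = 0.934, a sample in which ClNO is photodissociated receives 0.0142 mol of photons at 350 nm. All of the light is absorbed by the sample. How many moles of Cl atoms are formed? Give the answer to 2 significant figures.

Product: Φ × n_abs = 0.934 × 0.0142 = 0.01326 mol.

0.013 mol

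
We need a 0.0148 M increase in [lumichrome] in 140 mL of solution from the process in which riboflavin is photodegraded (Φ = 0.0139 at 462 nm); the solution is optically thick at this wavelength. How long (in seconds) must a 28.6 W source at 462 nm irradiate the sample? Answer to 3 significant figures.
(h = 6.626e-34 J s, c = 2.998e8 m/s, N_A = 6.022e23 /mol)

t ≈ 1350 s

Product: (0.0148 M)(0.14 L) = 0.002072 mol.
Photons that must be absorbed: 0.002072 / 0.0139 = 0.1491 mol.
Photon energy: hc/λ = 4.300e-19 J; per mole, 2.589e5 J mol⁻¹.
Energy required: 0.1491 × 2.589e5 = 3.860e4 J.
Time: 3.860e4 J / 28.6 W = 1350 s.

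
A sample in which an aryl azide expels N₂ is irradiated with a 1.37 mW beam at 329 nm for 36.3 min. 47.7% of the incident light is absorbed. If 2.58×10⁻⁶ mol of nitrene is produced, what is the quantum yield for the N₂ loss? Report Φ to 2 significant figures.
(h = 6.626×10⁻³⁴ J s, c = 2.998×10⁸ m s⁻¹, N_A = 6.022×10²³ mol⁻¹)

Φ = 0.66

Photon energy at 329 nm: hc/λ = (6.626×10⁻³⁴)(2.998×10⁸)/(329×10⁻⁹) = 6.038×10⁻¹⁹ J.
Energy delivered: (1.37 mW)(2178 s) = 2.984 J.
Photons incident: 2.984 / 6.038×10⁻¹⁹ = 4.942×10¹⁸, i.e. 4.942×10¹⁸/6.022×10²³ = 8.207×10⁻⁶ mol.
Photons absorbed: 0.477 × 8.207×10⁻⁶ = 3.915×10⁻⁶ mol.
Φ = 2.58×10⁻⁶ mol / 3.915×10⁻⁶ mol photons = 0.66.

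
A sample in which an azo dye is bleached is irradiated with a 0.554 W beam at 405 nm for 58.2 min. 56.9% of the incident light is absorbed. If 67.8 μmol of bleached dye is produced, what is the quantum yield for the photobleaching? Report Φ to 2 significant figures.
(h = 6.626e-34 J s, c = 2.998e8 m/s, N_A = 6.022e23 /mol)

Φ = 0.018

Product: 67.8 μmol = 6.78e-5 mol.
Photon energy at 405 nm: hc/λ = (6.626e-34)(2.998e8)/(405e-9) = 4.905e-19 J.
Energy delivered: (0.554 W)(3492 s) = 1935 J.
Photons incident: 1935 / 4.905e-19 = 3.945e21, i.e. 3.945e21/6.022e23 = 0.006551 mol.
Photons absorbed: 0.569 × 0.006551 = 0.003728 mol.
Φ = 6.78e-5 mol / 0.003728 mol photons = 0.018.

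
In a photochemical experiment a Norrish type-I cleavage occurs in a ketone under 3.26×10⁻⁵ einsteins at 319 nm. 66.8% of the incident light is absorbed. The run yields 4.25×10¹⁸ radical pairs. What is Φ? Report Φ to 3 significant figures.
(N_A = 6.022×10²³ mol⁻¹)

Product: 4.25×10¹⁸ / 6.022×10²³ = 7.057×10⁻⁶ mol.
Photons absorbed: 0.668 × 3.26×10⁻⁵ = 2.178×10⁻⁵ mol.
Φ = 7.057×10⁻⁶ mol / 2.178×10⁻⁵ mol photons = 0.324.

Φ = 0.324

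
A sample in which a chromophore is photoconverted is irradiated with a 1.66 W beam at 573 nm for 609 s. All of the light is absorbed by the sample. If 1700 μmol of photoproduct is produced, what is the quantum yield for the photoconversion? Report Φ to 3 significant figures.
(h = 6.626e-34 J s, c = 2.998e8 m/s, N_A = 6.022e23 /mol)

Product: 1700 μmol = 0.00170 mol.
Photon energy at 573 nm: hc/λ = (6.626e-34)(2.998e8)/(573e-9) = 3.467e-19 J.
Energy delivered: (1.66 W)(609 s) = 1011 J.
Photons incident: 1011 / 3.467e-19 = 2.916e21, i.e. 2.916e21/6.022e23 = 0.004842 mol.
Φ = 0.00170 mol / 0.004842 mol photons = 0.351.

Φ = 0.351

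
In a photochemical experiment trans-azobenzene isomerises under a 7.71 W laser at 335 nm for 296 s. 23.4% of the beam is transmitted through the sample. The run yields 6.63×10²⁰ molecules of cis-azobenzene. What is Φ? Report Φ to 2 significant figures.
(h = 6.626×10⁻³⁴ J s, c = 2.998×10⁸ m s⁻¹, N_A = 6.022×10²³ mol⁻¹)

Φ = 0.22

Product: 6.63×10²⁰ / 6.022×10²³ = 0.001101 mol.
Photon energy at 335 nm: hc/λ = (6.626×10⁻³⁴)(2.998×10⁸)/(335×10⁻⁹) = 5.930×10⁻¹⁹ J.
Energy delivered: (7.71 W)(296 s) = 2282 J.
Photons incident: 2282 / 5.930×10⁻¹⁹ = 3.848×10²¹, i.e. 3.848×10²¹/6.022×10²³ = 0.006390 mol.
Fraction absorbed: 1 − 23.4/100 = 0.7660.
Photons absorbed: 0.7660 × 0.006390 = 0.004895 mol.
Φ = 0.001101 mol / 0.004895 mol photons = 0.22.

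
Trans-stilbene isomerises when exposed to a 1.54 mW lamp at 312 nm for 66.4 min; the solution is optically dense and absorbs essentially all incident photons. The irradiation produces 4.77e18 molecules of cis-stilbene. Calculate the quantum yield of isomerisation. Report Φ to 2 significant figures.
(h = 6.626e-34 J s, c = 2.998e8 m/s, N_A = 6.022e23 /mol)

Φ = 0.50

Product: 4.77e18 / 6.022e23 = 7.921e-6 mol.
Photon energy at 312 nm: hc/λ = (6.626e-34)(2.998e8)/(312e-9) = 6.367e-19 J.
Energy delivered: (1.54 mW)(3984 s) = 6.135 J.
Photons incident: 6.135 / 6.367e-19 = 9.636e18, i.e. 9.636e18/6.022e23 = 1.600e-5 mol.
Φ = 7.921e-6 mol / 1.600e-5 mol photons = 0.50.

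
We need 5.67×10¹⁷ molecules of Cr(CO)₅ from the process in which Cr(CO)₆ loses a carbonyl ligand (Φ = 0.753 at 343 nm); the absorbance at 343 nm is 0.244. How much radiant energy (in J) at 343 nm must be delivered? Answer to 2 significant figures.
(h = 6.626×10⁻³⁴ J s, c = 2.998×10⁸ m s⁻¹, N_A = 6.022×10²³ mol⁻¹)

1.0 J

Product: 5.67×10¹⁷ / 6.022×10²³ = 9.415×10⁻⁷ mol.
Photons that must be absorbed: 9.415×10⁻⁷ / 0.753 = 1.250×10⁻⁶ mol.
Fraction absorbed: 1 − 10^(−0.244) = 0.4298.
Incident photons needed: 1.250×10⁻⁶ / 0.4298 = 2.908×10⁻⁶ mol.
Photon energy: hc/λ = 5.791×10⁻¹⁹ J; per mole, 3.487×10⁵ J mol⁻¹.
Energy required: 2.908×10⁻⁶ × 3.487×10⁵ = 1.0 J.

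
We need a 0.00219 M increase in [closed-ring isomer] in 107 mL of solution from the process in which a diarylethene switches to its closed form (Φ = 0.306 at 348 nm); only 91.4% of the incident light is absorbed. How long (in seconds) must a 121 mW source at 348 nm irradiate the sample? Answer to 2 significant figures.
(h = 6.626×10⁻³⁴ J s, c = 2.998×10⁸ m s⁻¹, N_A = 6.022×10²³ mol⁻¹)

t ≈ 2400 s

Product: (0.00219 M)(0.107 L) = 2.343×10⁻⁴ mol.
Photons that must be absorbed: 2.343×10⁻⁴ / 0.306 = 7.657×10⁻⁴ mol.
Incident photons needed: 7.657×10⁻⁴ / 0.914 = 8.377×10⁻⁴ mol.
Photon energy: hc/λ = 5.708×10⁻¹⁹ J; per mole, 3.437×10⁵ J mol⁻¹.
Energy required: 8.377×10⁻⁴ × 3.437×10⁵ = 287.9 J.
Time: 287.9 J / 0.121 W = 2400 s.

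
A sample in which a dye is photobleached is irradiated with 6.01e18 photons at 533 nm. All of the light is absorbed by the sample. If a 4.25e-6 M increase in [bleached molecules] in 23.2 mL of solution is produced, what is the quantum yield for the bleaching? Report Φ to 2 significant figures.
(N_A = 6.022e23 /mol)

Φ = 0.0099

Product: (4.25e-6 M)(0.0232 L) = 9.860e-8 mol.
Moles of photons: 6.01e18 / 6.022e23 = 9.980e-6 mol.
Φ = 9.860e-8 mol / 9.980e-6 mol photons = 0.0099.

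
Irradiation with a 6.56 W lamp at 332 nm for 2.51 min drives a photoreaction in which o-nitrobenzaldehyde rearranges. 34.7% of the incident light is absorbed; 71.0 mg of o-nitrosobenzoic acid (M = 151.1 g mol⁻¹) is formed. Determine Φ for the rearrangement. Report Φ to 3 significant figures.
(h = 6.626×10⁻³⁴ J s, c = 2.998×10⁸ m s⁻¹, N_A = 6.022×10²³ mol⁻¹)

Φ = 0.494

Product: 71.0 mg / 151.1 g mol⁻¹ = 4.699×10⁻⁴ mol.
Photon energy at 332 nm: hc/λ = (6.626×10⁻³⁴)(2.998×10⁸)/(332×10⁻⁹) = 5.983×10⁻¹⁹ J.
Energy delivered: (6.56 W)(150.6 s) = 987.9 J.
Photons incident: 987.9 / 5.983×10⁻¹⁹ = 1.651×10²¹, i.e. 1.651×10²¹/6.022×10²³ = 0.002742 mol.
Photons absorbed: 0.347 × 0.002742 = 9.515×10⁻⁴ mol.
Φ = 4.699×10⁻⁴ mol / 9.515×10⁻⁴ mol photons = 0.494.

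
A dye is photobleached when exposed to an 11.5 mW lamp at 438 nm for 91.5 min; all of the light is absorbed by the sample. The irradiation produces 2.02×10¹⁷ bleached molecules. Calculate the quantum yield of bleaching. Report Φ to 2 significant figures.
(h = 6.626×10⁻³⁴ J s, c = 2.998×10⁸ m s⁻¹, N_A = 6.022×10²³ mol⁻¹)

Product: 2.02×10¹⁷ / 6.022×10²³ = 3.354×10⁻⁷ mol.
Photon energy at 438 nm: hc/λ = (6.626×10⁻³⁴)(2.998×10⁸)/(438×10⁻⁹) = 4.535×10⁻¹⁹ J.
Energy delivered: (11.5 mW)(5490 s) = 63.14 J.
Photons incident: 63.14 / 4.535×10⁻¹⁹ = 1.392×10²⁰, i.e. 1.392×10²⁰/6.022×10²³ = 2.312×10⁻⁴ mol.
Φ = 3.354×10⁻⁷ mol / 2.312×10⁻⁴ mol photons = 0.0015.

Φ = 0.0015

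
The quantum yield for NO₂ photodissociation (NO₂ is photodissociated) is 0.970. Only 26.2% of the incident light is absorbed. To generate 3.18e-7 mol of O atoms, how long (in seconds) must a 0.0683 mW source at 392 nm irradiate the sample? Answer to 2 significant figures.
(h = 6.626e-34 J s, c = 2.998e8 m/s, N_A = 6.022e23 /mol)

t ≈ 5600 s

Photons that must be absorbed: 3.18e-7 / 0.970 = 3.278e-7 mol.
Incident photons needed: 3.278e-7 / 0.262 = 1.251e-6 mol.
Photon energy: hc/λ = 5.068e-19 J; per mole, 3.052e5 J mol⁻¹.
Energy required: 1.251e-6 × 3.052e5 = 0.3818 J.
Time: 0.3818 J / 6.83e-05 W = 5600 s.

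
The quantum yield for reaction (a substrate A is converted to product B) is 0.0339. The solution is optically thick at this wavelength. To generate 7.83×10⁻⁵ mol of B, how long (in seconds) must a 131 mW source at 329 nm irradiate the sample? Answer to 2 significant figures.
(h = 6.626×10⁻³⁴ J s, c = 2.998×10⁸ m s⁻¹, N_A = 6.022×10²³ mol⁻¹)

Photons that must be absorbed: 7.83×10⁻⁵ / 0.0339 = 0.002310 mol.
Photon energy: hc/λ = 6.038×10⁻¹⁹ J; per mole, 3.636×10⁵ J mol⁻¹.
Energy required: 0.002310 × 3.636×10⁵ = 839.9 J.
Time: 839.9 J / 0.131 W = 6400 s.

t ≈ 6400 s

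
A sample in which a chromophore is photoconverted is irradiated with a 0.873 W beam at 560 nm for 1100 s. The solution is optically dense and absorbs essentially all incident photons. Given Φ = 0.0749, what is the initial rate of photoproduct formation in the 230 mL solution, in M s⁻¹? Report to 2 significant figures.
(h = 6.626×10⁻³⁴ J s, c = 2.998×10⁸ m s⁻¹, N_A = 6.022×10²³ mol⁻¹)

1.3×10⁻⁶ M s⁻¹

Photon energy at 560 nm: hc/λ = (6.626×10⁻³⁴)(2.998×10⁸)/(560×10⁻⁹) = 3.547×10⁻¹⁹ J.
Energy delivered: (0.873 W)(1100 s) = 960.3 J.
Photons incident: 960.3 / 3.547×10⁻¹⁹ = 2.707×10²¹, i.e. 2.707×10²¹/6.022×10²³ = 0.004495 mol.
Product formed: 0.0749 × 0.004495 = 3.367×10⁻⁴ mol.
Rate: 3.367×10⁻⁴ mol / (1100 s × 0.23 L) = 1.3×10⁻⁶ M s⁻¹.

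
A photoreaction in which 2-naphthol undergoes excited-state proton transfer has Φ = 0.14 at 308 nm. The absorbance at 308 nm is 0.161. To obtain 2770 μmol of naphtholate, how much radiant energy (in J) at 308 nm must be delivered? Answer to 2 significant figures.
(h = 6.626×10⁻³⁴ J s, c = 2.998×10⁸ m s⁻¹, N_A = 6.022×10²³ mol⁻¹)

2.5×10⁴ J

Product: 2770 μmol = 0.00277 mol.
Photons that must be absorbed: 0.00277 / 0.14 = 0.01979 mol.
Fraction absorbed: 1 − 10^(−0.161) = 0.3098.
Incident photons needed: 0.01979 / 0.3098 = 0.06388 mol.
Photon energy: hc/λ = 6.450×10⁻¹⁹ J; per mole, 3.884×10⁵ J mol⁻¹.
Energy required: 0.06388 × 3.884×10⁵ = 2.5×10⁴ J.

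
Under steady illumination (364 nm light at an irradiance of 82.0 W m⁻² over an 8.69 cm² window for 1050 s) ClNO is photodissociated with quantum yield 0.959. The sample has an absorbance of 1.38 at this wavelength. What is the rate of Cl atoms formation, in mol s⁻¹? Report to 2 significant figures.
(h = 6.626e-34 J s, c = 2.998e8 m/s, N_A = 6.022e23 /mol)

2.0e-7 mol s⁻¹

Photon energy at 364 nm: hc/λ = (6.626e-34)(2.998e8)/(364e-9) = 5.457e-19 J.
Energy delivered: (82.0 W m⁻²)(8.69e-4 m²)(1050 s) = 74.82 J.
Photons incident: 74.82 / 5.457e-19 = 1.371e20, i.e. 1.371e20/6.022e23 = 2.277e-4 mol.
Fraction absorbed: 1 − 10^(−1.38) = 0.9583.
Photons absorbed: 0.9583 × 2.277e-4 = 2.182e-4 mol.
Product formed: 0.959 × 2.182e-4 = 2.093e-4 mol.
Rate: 2.093e-4 / 1050 s = 2.0e-7 mol s⁻¹.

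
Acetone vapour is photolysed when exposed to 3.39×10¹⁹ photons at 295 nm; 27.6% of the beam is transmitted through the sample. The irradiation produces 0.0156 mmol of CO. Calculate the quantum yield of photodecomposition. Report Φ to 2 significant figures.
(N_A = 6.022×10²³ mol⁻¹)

Φ = 0.38

Product: 0.0156 mmol = 1.56×10⁻⁵ mol.
Moles of photons: 3.39×10¹⁹ / 6.022×10²³ = 5.629×10⁻⁵ mol.
Fraction absorbed: 1 − 27.6/100 = 0.7240.
Photons absorbed: 0.7240 × 5.629×10⁻⁵ = 4.075×10⁻⁵ mol.
Φ = 1.56×10⁻⁵ mol / 4.075×10⁻⁵ mol photons = 0.38.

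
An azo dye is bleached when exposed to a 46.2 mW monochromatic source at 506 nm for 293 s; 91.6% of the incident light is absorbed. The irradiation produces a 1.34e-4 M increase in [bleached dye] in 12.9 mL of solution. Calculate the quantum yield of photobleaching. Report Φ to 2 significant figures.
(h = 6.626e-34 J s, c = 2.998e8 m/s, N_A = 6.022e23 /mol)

Φ = 0.033

Product: (1.34e-4 M)(0.0129 L) = 1.729e-6 mol.
Photon energy at 506 nm: hc/λ = (6.626e-34)(2.998e8)/(506e-9) = 3.926e-19 J.
Energy delivered: (46.2 mW)(293 s) = 13.54 J.
Photons incident: 13.54 / 3.926e-19 = 3.449e19, i.e. 3.449e19/6.022e23 = 5.727e-5 mol.
Photons absorbed: 0.916 × 5.727e-5 = 5.246e-5 mol.
Φ = 1.729e-6 mol / 5.246e-5 mol photons = 0.033.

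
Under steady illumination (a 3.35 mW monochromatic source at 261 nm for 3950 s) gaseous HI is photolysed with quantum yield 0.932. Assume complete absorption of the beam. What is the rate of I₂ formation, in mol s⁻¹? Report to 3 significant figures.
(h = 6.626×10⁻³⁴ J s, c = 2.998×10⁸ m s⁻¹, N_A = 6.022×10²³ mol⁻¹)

Photon energy at 261 nm: hc/λ = (6.626×10⁻³⁴)(2.998×10⁸)/(261×10⁻⁹) = 7.611×10⁻¹⁹ J.
Energy delivered: (3.35 mW)(3950 s) = 13.23 J.
Photons incident: 13.23 / 7.611×10⁻¹⁹ = 1.738×10¹⁹, i.e. 1.738×10¹⁹/6.022×10²³ = 2.886×10⁻⁵ mol.
Product formed: 0.932 × 2.886×10⁻⁵ = 2.690×10⁻⁵ mol.
Rate: 2.690×10⁻⁵ / 3950 s = 6.81×10⁻⁹ mol s⁻¹.

6.81×10⁻⁹ mol s⁻¹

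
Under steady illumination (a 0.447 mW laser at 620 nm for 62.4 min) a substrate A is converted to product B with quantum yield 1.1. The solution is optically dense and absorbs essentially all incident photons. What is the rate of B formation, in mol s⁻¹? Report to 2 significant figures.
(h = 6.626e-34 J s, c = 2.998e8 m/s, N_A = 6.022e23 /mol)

Photon energy at 620 nm: hc/λ = (6.626e-34)(2.998e8)/(620e-9) = 3.204e-19 J.
Energy delivered: (0.447 mW)(3744 s) = 1.674 J.
Photons incident: 1.674 / 3.204e-19 = 5.225e18, i.e. 5.225e18/6.022e23 = 8.677e-6 mol.
Product formed: 1.1 × 8.677e-6 = 9.545e-6 mol.
Rate: 9.545e-6 / 3744 s = 2.5e-9 mol s⁻¹.

2.5e-9 mol s⁻¹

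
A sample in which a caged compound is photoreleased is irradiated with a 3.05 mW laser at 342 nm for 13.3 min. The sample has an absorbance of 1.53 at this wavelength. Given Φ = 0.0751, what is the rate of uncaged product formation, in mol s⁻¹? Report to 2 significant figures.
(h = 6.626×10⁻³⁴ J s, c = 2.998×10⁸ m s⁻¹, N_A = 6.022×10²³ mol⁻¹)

6.4×10⁻¹⁰ mol s⁻¹

Photon energy at 342 nm: hc/λ = (6.626×10⁻³⁴)(2.998×10⁸)/(342×10⁻⁹) = 5.808×10⁻¹⁹ J.
Energy delivered: (3.05 mW)(798 s) = 2.434 J.
Photons incident: 2.434 / 5.808×10⁻¹⁹ = 4.191×10¹⁸, i.e. 4.191×10¹⁸/6.022×10²³ = 6.959×10⁻⁶ mol.
Fraction absorbed: 1 − 10^(−1.53) = 0.9705.
Photons absorbed: 0.9705 × 6.959×10⁻⁶ = 6.754×10⁻⁶ mol.
Product formed: 0.0751 × 6.754×10⁻⁶ = 5.072×10⁻⁷ mol.
Rate: 5.072×10⁻⁷ / 798 s = 6.4×10⁻¹⁰ mol s⁻¹.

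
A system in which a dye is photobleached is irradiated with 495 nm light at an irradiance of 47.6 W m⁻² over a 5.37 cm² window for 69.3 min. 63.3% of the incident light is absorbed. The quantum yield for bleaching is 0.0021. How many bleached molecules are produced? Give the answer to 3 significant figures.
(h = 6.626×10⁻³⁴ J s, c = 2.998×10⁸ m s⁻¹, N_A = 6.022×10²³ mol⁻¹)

3.52×10¹⁷ bleached molecules

Photon energy at 495 nm: hc/λ = (6.626×10⁻³⁴)(2.998×10⁸)/(495×10⁻⁹) = 4.013×10⁻¹⁹ J.
Energy delivered: (47.6 W m⁻²)(5.37×10⁻⁴ m²)(4158 s) = 106.3 J.
Photons incident: 106.3 / 4.013×10⁻¹⁹ = 2.649×10²⁰, i.e. 2.649×10²⁰/6.022×10²³ = 4.399×10⁻⁴ mol.
Photons absorbed: 0.633 × 4.399×10⁻⁴ = 2.785×10⁻⁴ mol.
Product: Φ × n_abs = 0.0021 × 2.785×10⁻⁴ = 5.849×10⁻⁷ mol.
As a count: 5.849×10⁻⁷ × 6.022×10²³ = 3.52×10¹⁷.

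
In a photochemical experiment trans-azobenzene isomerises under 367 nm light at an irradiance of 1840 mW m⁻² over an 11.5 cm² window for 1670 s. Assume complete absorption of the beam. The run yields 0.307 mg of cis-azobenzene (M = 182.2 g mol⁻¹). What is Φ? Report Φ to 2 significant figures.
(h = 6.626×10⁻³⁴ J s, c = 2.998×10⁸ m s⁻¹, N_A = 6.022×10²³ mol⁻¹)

Product: 0.307 mg / 182.2 g mol⁻¹ = 1.685×10⁻⁶ mol.
Photon energy at 367 nm: hc/λ = (6.626×10⁻³⁴)(2.998×10⁸)/(367×10⁻⁹) = 5.413×10⁻¹⁹ J.
Energy delivered: (1840 mW m⁻²)(11.5×10⁻⁴ m²)(1670 s) = 3.534 J.
Photons incident: 3.534 / 5.413×10⁻¹⁹ = 6.529×10¹⁸, i.e. 6.529×10¹⁸/6.022×10²³ = 1.084×10⁻⁵ mol.
Φ = 1.685×10⁻⁶ mol / 1.084×10⁻⁵ mol photons = 0.16.

Φ = 0.16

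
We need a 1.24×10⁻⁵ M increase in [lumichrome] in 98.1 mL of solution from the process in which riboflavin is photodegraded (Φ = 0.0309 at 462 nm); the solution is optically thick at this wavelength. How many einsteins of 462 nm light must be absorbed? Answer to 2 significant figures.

Product: (1.24×10⁻⁵ M)(0.0981 L) = 1.216×10⁻⁶ mol.
Photons that must be absorbed: 1.216×10⁻⁶ / 0.0309 = 3.935×10⁻⁵ mol.

3.9×10⁻⁵ einstein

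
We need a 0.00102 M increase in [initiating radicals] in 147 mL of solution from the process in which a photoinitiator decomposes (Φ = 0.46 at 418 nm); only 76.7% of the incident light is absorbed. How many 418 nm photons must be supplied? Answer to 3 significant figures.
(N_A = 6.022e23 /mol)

Product: (0.00102 M)(0.147 L) = 1.499e-4 mol.
Photons that must be absorbed: 1.499e-4 / 0.46 = 3.259e-4 mol.
Incident photons needed: 3.259e-4 / 0.767 = 4.249e-4 mol.
Photon count: 4.249e-4 × 6.022e23 = 2.56e20.

2.56e20 photons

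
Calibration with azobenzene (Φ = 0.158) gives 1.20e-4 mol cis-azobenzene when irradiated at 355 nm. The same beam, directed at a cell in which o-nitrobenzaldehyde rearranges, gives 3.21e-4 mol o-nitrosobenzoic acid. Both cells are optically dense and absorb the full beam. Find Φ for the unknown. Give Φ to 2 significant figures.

Photons absorbed by the actinometer: 1.20e-4 / 0.158 = 7.595e-4 mol.
Φ(unknown) = 3.21e-4 / 7.595e-4 = 0.42.

Φ = 0.42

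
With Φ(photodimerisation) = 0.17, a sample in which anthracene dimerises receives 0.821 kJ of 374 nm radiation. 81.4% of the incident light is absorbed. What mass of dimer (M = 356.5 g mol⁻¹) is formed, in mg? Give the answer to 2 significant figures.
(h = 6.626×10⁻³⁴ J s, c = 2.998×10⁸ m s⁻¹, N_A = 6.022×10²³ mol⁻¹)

130 mg

Photon energy at 374 nm: hc/λ = (6.626×10⁻³⁴)(2.998×10⁸)/(374×10⁻⁹) = 5.311×10⁻¹⁹ J.
Incident energy: 0.821 kJ = 821 J.
Photons incident: 821 / 5.311×10⁻¹⁹ = 1.546×10²¹, i.e. 1.546×10²¹/6.022×10²³ = 0.002567 mol.
Photons absorbed: 0.814 × 0.002567 = 0.002090 mol.
Product: Φ × n_abs = 0.17 × 0.002090 = 3.553×10⁻⁴ mol.
Mass: 3.553×10⁻⁴ × 356.5 = 0.1267 g = 130 mg.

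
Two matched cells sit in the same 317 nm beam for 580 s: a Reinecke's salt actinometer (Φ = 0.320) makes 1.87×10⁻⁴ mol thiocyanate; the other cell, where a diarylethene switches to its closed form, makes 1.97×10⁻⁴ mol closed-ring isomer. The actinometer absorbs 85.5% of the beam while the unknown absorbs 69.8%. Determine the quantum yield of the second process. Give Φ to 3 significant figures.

Photons absorbed by the actinometer: 1.87×10⁻⁴ / 0.320 = 5.844×10⁻⁴ mol.
Incident flux: 5.844×10⁻⁴ / 0.855 = 6.835×10⁻⁴ einstein.
Absorbed by unknown: 0.698 × 6.835×10⁻⁴ = 4.771×10⁻⁴ mol.
Φ(unknown) = 1.97×10⁻⁴ / 4.771×10⁻⁴ = 0.413.

Φ = 0.413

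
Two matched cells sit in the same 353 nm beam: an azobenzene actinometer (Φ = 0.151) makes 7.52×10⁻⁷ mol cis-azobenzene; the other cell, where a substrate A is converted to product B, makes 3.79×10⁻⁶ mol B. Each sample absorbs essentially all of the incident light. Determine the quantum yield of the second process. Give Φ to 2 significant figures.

Φ = 0.76

Photons absorbed by the actinometer: 7.52×10⁻⁷ / 0.151 = 4.980×10⁻⁶ mol.
Φ(unknown) = 3.79×10⁻⁶ / 4.980×10⁻⁶ = 0.76.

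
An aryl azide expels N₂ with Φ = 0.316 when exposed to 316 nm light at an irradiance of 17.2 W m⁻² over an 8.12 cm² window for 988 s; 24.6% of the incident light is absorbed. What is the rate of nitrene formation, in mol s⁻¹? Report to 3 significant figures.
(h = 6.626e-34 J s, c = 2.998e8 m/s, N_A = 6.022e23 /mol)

2.87e-9 mol s⁻¹

Photon energy at 316 nm: hc/λ = (6.626e-34)(2.998e8)/(316e-9) = 6.286e-19 J.
Energy delivered: (17.2 W m⁻²)(8.12e-4 m²)(988 s) = 13.80 J.
Photons incident: 13.80 / 6.286e-19 = 2.195e19, i.e. 2.195e19/6.022e23 = 3.645e-5 mol.
Photons absorbed: 0.246 × 3.645e-5 = 8.967e-6 mol.
Product formed: 0.316 × 8.967e-6 = 2.834e-6 mol.
Rate: 2.834e-6 / 988 s = 2.87e-9 mol s⁻¹.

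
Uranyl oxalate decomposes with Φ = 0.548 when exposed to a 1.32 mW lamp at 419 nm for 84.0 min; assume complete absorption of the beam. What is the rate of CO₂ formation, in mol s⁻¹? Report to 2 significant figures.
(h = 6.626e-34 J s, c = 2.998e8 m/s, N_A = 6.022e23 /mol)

2.5e-9 mol s⁻¹

Photon energy at 419 nm: hc/λ = (6.626e-34)(2.998e8)/(419e-9) = 4.741e-19 J.
Energy delivered: (1.32 mW)(5040 s) = 6.653 J.
Photons incident: 6.653 / 4.741e-19 = 1.403e19, i.e. 1.403e19/6.022e23 = 2.330e-5 mol.
Product formed: 0.548 × 2.330e-5 = 1.277e-5 mol.
Rate: 1.277e-5 / 5040 s = 2.5e-9 mol s⁻¹.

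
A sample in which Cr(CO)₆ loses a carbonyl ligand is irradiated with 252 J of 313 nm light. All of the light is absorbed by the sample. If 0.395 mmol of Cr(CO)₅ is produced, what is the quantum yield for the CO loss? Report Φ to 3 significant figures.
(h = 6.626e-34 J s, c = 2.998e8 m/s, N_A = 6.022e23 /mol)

Product: 0.395 mmol = 3.95e-4 mol.
Photon energy at 313 nm: hc/λ = (6.626e-34)(2.998e8)/(313e-9) = 6.347e-19 J.
Photons incident: 252 / 6.347e-19 = 3.970e20, i.e. 3.970e20/6.022e23 = 6.592e-4 mol.
Φ = 3.95e-4 mol / 6.592e-4 mol photons = 0.599.

Φ = 0.599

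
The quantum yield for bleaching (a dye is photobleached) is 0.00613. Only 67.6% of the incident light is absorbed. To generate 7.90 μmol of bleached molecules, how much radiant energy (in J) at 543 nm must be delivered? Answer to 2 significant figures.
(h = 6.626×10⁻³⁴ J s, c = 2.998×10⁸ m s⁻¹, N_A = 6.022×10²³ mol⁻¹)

Product: 7.90 μmol = 7.90×10⁻⁶ mol.
Photons that must be absorbed: 7.90×10⁻⁶ / 0.00613 = 0.001289 mol.
Incident photons needed: 0.001289 / 0.676 = 0.001907 mol.
Photon energy: hc/λ = 3.658×10⁻¹⁹ J; per mole, 2.203×10⁵ J mol⁻¹.
Energy required: 0.001907 × 2.203×10⁵ = 420 J.

420 J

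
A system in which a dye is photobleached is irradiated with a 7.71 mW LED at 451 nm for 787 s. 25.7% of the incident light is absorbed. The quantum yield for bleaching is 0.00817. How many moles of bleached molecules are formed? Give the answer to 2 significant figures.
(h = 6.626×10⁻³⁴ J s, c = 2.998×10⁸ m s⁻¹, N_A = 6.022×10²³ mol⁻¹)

Photon energy at 451 nm: hc/λ = (6.626×10⁻³⁴)(2.998×10⁸)/(451×10⁻⁹) = 4.405×10⁻¹⁹ J.
Energy delivered: (7.71 mW)(787 s) = 6.068 J.
Photons incident: 6.068 / 4.405×10⁻¹⁹ = 1.378×10¹⁹, i.e. 1.378×10¹⁹/6.022×10²³ = 2.288×10⁻⁵ mol.
Photons absorbed: 0.257 × 2.288×10⁻⁵ = 5.880×10⁻⁶ mol.
Product: Φ × n_abs = 0.00817 × 5.880×10⁻⁶ = 4.804×10⁻⁸ mol.

4.8×10⁻⁸ mol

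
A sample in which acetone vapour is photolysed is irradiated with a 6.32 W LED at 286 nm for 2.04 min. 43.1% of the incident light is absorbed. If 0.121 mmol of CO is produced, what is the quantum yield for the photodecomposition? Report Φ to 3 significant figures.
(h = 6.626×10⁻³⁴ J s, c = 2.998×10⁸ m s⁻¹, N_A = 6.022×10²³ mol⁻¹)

Product: 0.121 mmol = 1.21×10⁻⁴ mol.
Photon energy at 286 nm: hc/λ = (6.626×10⁻³⁴)(2.998×10⁸)/(286×10⁻⁹) = 6.946×10⁻¹⁹ J.
Energy delivered: (6.32 W)(122.4 s) = 773.6 J.
Photons incident: 773.6 / 6.946×10⁻¹⁹ = 1.114×10²¹, i.e. 1.114×10²¹/6.022×10²³ = 0.001850 mol.
Photons absorbed: 0.431 × 0.001850 = 7.974×10⁻⁴ mol.
Φ = 1.21×10⁻⁴ mol / 7.974×10⁻⁴ mol photons = 0.152.

Φ = 0.152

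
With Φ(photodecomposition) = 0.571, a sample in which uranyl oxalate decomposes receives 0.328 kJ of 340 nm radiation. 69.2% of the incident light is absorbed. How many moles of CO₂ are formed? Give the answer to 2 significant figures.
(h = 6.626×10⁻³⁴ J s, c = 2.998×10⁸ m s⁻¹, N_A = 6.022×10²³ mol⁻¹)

3.7×10⁻⁴ mol

Photon energy at 340 nm: hc/λ = (6.626×10⁻³⁴)(2.998×10⁸)/(340×10⁻⁹) = 5.843×10⁻¹⁹ J.
Incident energy: 0.328 kJ = 328 J.
Photons incident: 328 / 5.843×10⁻¹⁹ = 5.614×10²⁰, i.e. 5.614×10²⁰/6.022×10²³ = 9.322×10⁻⁴ mol.
Photons absorbed: 0.692 × 9.322×10⁻⁴ = 6.451×10⁻⁴ mol.
Product: Φ × n_abs = 0.571 × 6.451×10⁻⁴ = 3.684×10⁻⁴ mol.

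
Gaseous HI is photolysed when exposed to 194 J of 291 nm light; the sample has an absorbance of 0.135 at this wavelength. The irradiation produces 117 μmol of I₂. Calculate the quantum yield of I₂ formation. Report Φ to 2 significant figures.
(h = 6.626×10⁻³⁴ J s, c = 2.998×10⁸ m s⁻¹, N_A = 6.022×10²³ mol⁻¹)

Φ = 0.93

Product: 117 μmol = 1.17×10⁻⁴ mol.
Photon energy at 291 nm: hc/λ = (6.626×10⁻³⁴)(2.998×10⁸)/(291×10⁻⁹) = 6.826×10⁻¹⁹ J.
Photons incident: 194 / 6.826×10⁻¹⁹ = 2.842×10²⁰, i.e. 2.842×10²⁰/6.022×10²³ = 4.719×10⁻⁴ mol.
Fraction absorbed: 1 − 10^(−0.135) = 0.2672.
Photons absorbed: 0.2672 × 4.719×10⁻⁴ = 1.261×10⁻⁴ mol.
Φ = 1.17×10⁻⁴ mol / 1.261×10⁻⁴ mol photons = 0.93.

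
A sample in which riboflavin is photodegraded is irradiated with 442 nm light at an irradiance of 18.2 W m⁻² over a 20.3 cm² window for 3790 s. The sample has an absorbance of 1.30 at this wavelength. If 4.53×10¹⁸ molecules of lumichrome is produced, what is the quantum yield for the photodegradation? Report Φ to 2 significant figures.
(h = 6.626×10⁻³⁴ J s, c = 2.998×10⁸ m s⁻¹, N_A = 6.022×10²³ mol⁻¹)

Product: 4.53×10¹⁸ / 6.022×10²³ = 7.522×10⁻⁶ mol.
Photon energy at 442 nm: hc/λ = (6.626×10⁻³⁴)(2.998×10⁸)/(442×10⁻⁹) = 4.494×10⁻¹⁹ J.
Energy delivered: (18.2 W m⁻²)(20.3×10⁻⁴ m²)(3790 s) = 140.0 J.
Photons incident: 140.0 / 4.494×10⁻¹⁹ = 3.115×10²⁰, i.e. 3.115×10²⁰/6.022×10²³ = 5.173×10⁻⁴ mol.
Fraction absorbed: 1 − 10^(−1.30) = 0.9499.
Photons absorbed: 0.9499 × 5.173×10⁻⁴ = 4.914×10⁻⁴ mol.
Φ = 7.522×10⁻⁶ mol / 4.914×10⁻⁴ mol photons = 0.015.

Φ = 0.015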